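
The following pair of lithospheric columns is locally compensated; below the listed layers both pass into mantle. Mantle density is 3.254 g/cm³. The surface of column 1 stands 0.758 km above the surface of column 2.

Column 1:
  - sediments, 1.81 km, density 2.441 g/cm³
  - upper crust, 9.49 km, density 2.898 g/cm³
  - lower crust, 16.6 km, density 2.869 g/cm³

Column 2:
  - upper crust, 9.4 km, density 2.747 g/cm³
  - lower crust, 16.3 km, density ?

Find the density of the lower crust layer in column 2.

3.01 g/cm³

Take the compensation level at the base of the deeper column (depth z_c below the surface of column 1) and equate Σ ρ_i t_i down to z_c; mantle fills any gap and the z_c terms cancel.
Column 1: 1.81×2.441 + 9.49×2.898 + 16.6×2.869 + (z_c − 27.9)×3.254
Column 2: 0.758×0 + 9.4×2.747 + 16.3×ρ + (z_c − 0.758 − 25.7)×3.254
The z_c×3.254 term appears on both sides and cancels. Collect the known terms of each column as K = Σ(ρt)_known − 3.254 × (depth of known layers): K_1 = 79.54563 − 3.254×27.9 = −11.24097; K_2 = 25.8218 − 3.254×(0.758 + 25.7) = −60.272532.
Balance: K_1 = K_2 + 16.3×ρ, so ρ = (K_1 − K_2)/16.3 = 49.0316/16.3 = 3.01 g/cm³.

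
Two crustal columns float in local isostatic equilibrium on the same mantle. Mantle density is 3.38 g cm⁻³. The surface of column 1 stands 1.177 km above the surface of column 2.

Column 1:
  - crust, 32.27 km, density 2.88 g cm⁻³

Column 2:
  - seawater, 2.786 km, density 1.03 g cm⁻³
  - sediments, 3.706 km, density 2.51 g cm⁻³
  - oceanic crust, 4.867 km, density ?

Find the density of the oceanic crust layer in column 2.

2.89 g cm⁻³

Take the compensation level at the base of the deeper column (depth z_c below the surface of column 1) and equate Σ ρ_i t_i down to z_c; mantle fills any gap and the z_c terms cancel.
Column 1: 32.27×2.88 + (z_c − 32.27)×3.38
Column 2: 1.177×0 + 2.786×1.03 + 3.706×2.51 + 4.867×ρ + (z_c − 1.177 − 11.359)×3.38
The z_c×3.38 term appears on both sides and cancels. Collect the known terms of each column as K = Σ(ρt)_known − 3.38 × (depth of known layers): K_1 = 92.9376 − 3.38×32.27 = −16.135; K_2 = 12.17164 − 3.38×(1.177 + 11.359) = −30.20004.
Balance: K_1 = K_2 + 4.867×ρ, so ρ = (K_1 − K_2)/4.867 = 14.065/4.867 = 2.89 g cm⁻³.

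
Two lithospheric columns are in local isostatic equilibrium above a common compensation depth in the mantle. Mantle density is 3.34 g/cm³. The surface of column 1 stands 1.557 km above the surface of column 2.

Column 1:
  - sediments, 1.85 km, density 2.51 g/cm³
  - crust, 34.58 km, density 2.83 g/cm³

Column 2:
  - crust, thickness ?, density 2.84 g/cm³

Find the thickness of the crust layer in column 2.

Take the compensation level at the base of the deeper column (depth z_c below the surface of column 1) and equate Σ ρ_i t_i down to z_c; mantle fills any gap and the z_c terms cancel.
Column 1: 1.85×2.51 + 34.58×2.83 + (z_c − 36.43)×3.34
Column 2: 1.557×0 + x×2.84 + (z_c − 1.557 − 0 − x)×3.34
The z_c×3.34 term appears on both sides and cancels. Collect the known terms of each column as K = Σ(ρt)_known − 3.34 × (depth of known layers): K_1 = 102.5049 − 3.34×36.43 = −19.1713; K_2 = 0 − 3.34×(1.557 + 0) = −5.20038.
Balance: K_1 = K_2 − x×(3.34 − 2.84), so x = (K_2 − K_1)/(3.34 − 2.84) = 13.9709/0.5 = 27.9 km.

27.9 km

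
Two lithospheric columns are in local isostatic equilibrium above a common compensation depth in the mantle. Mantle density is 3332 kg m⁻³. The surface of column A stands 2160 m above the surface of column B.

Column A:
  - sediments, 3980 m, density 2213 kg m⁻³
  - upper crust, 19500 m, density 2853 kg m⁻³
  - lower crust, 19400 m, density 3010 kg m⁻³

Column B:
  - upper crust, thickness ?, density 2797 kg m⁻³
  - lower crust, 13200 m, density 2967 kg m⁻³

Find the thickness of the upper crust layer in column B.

Take the compensation level at the base of the deeper column (depth z_c below the surface of column A) and equate Σ ρ_i t_i down to z_c; mantle fills any gap and the z_c terms cancel.
Column A: 3980×2213 + 19500×2853 + 19400×3010 + (z_c − 42880)×3332
Column B: 2160×0 + x×2797 + 13200×2967 + (z_c − 2160 − 13200 − x)×3332
The z_c×3332 term appears on both sides and cancels. Collect the known terms of each column as K = Σ(ρt)_known − 3332 × (depth of known layers): K_A = 122835240 − 3332×42880 = −20040920; K_B = 39164400 − 3332×(2160 + 13200) = −12015120.
Balance: K_A = K_B − x×(3332 − 2797), so x = (K_B − K_A)/(3332 − 2797) = 8025800/535 = 15000 m.

15000 m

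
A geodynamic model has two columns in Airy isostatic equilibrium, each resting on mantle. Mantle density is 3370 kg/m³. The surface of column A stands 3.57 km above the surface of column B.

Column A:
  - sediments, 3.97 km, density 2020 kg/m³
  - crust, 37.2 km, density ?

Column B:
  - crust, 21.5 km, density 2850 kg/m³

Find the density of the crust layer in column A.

2890 kg/m³

Take the compensation level at the base of the deeper column (depth z_c below the surface of column A) and equate Σ ρ_i t_i down to z_c; mantle fills any gap and the z_c terms cancel.
Column A: 3.97×2020 + 37.2×ρ + (z_c − 41.17)×3370
Column B: 3.57×0 + 21.5×2850 + (z_c − 3.57 − 21.5)×3370
The z_c×3370 term appears on both sides and cancels. Collect the known terms of each column as K = Σ(ρt)_known − 3370 × (depth of known layers): K_A = 8019.4 − 3370×41.17 = −130723.5; K_B = 61275 − 3370×(3.57 + 21.5) = −23210.9.
Balance: K_A + 37.2×ρ = K_B, so ρ = (K_B − K_A)/37.2 = 107513/37.2 = 2890 kg/m³.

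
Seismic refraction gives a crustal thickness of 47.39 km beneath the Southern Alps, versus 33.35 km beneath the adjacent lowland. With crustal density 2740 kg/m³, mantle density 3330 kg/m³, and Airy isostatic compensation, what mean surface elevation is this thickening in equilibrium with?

Excess crust Δ = 47.39 km − 33.35 km = 14.04 km, split between elevation h and root r with h + r = Δ.
Airy balance ρ_c h = (ρ_m − ρ_c) r gives r = h ρ_c/(ρ_m − ρ_c), so h (1 + ρ_c/(ρ_m − ρ_c)) = Δ, i.e. h = Δ (ρ_m − ρ_c)/ρ_m.
h = 14.04 km × 590/3330 = 2.49 km.

2.49 km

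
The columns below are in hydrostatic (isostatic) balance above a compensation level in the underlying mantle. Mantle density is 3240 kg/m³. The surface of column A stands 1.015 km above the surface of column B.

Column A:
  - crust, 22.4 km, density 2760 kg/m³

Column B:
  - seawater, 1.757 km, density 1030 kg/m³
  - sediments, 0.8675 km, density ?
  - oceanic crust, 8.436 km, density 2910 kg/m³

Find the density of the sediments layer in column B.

2320 kg/m³

Take the compensation level at the base of the deeper column (depth z_c below the surface of column A) and equate Σ ρ_i t_i down to z_c; mantle fills any gap and the z_c terms cancel.
Column A: 22.4×2760 + (z_c − 22.4)×3240
Column B: 1.015×0 + 1.757×1030 + 0.8675×ρ + 8.436×2910 + (z_c − 1.015 − 11.0605)×3240
The z_c×3240 term appears on both sides and cancels. Collect the known terms of each column as K = Σ(ρt)_known − 3240 × (depth of known layers): K_A = 61824 − 3240×22.4 = −10752; K_B = 26358.47 − 3240×(1.015 + 11.0605) = −12766.15.
Balance: K_A = K_B + 0.8675×ρ, so ρ = (K_A − K_B)/0.8675 = 2014.15/0.8675 = 2320 kg/m³.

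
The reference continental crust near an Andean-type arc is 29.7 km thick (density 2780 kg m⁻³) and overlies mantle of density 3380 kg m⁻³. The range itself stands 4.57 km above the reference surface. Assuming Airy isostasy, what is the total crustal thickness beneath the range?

55.4 km

Root depth r = h ρ_c / (ρ_m − ρ_c) = 4.57 km × 2780 / 600 = 21.17 km.
Total thickness = T + h + r = 29.7 km + 4.57 km + 21.17 km = 55.4 km.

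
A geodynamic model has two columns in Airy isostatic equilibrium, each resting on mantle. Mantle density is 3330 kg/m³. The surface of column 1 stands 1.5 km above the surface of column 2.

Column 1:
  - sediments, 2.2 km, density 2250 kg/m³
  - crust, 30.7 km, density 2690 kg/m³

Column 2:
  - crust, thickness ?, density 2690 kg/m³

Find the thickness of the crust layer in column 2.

26.6 km

Take the compensation level at the base of the deeper column (depth z_c below the surface of column 1) and equate Σ ρ_i t_i down to z_c; mantle fills any gap and the z_c terms cancel.
Column 1: 2.2×2250 + 30.7×2690 + (z_c − 32.9)×3330
Column 2: 1.5×0 + x×2690 + (z_c − 1.5 − 0 − x)×3330
The z_c×3330 term appears on both sides and cancels. Collect the known terms of each column as K = Σ(ρt)_known − 3330 × (depth of known layers): K_1 = 87533 − 3330×32.9 = −22024; K_2 = 0 − 3330×(1.5 + 0) = −4995.
Balance: K_1 = K_2 − x×(3330 − 2690), so x = (K_2 − K_1)/(3330 − 2690) = 17029/640 = 26.6 km.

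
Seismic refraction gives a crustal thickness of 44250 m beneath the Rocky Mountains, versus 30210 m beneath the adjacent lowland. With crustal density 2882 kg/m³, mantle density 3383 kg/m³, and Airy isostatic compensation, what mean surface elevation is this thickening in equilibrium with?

Excess crust Δ = 44250 m − 30210 m = 14040 m, split between elevation h and root r with h + r = Δ.
Airy balance ρ_c h = (ρ_m − ρ_c) r gives r = h ρ_c/(ρ_m − ρ_c), so h (1 + ρ_c/(ρ_m − ρ_c)) = Δ, i.e. h = Δ (ρ_m − ρ_c)/ρ_m.
h = 14040 m × 501/3383 = 2080 m.

2080 m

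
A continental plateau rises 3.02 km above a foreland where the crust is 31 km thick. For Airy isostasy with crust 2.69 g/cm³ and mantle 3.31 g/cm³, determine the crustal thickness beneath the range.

47.1 km

Root depth r = h ρ_c / (ρ_m − ρ_c) = 3.02 km × 2.69 / 0.62 = 13.1 km.
Total thickness = T + h + r = 31 km + 3.02 km + 13.1 km = 47.1 km.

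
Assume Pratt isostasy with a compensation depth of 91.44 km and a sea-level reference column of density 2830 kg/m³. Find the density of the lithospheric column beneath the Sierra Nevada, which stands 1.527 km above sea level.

Pratt balance: ρ_ref D = ρ (D + h).
ρ = ρ_ref D/(D + h) = 2830 × 91.44 km/(91.44 km + 1.527 km) = 2780 kg/m³.

2780 kg/m³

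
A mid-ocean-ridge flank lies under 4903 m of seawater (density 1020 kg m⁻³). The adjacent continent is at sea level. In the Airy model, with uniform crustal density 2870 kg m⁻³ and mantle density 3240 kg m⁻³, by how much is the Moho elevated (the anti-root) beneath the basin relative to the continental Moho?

Isostatic balance requires: replacing crust with seawater at the top is compensated by replacing crust with mantle at the base: d (ρ_c − ρ_w) = a (ρ_m − ρ_c).
a = d (ρ_c − ρ_w)/(ρ_m − ρ_c) = 4903 m × 1850/370 = 24500 m.

24500 m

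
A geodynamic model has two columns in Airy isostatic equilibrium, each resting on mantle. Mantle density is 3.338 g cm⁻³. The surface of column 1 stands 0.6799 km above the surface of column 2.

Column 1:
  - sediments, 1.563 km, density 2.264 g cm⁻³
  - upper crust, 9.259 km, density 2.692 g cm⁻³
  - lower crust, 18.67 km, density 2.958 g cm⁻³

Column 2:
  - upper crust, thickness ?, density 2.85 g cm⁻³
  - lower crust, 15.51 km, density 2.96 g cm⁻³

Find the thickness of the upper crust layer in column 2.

Take the compensation level at the base of the deeper column (depth z_c below the surface of column 1) and equate Σ ρ_i t_i down to z_c; mantle fills any gap and the z_c terms cancel.
Column 1: 1.563×2.264 + 9.259×2.692 + 18.67×2.958 + (z_c − 29.492)×3.338
Column 2: 0.6799×0 + x×2.85 + 15.51×2.96 + (z_c − 0.6799 − 15.51 − x)×3.338
The z_c×3.338 term appears on both sides and cancels. Collect the known terms of each column as K = Σ(ρt)_known − 3.338 × (depth of known layers): K_1 = 83.68972 − 3.338×29.492 = −14.754576; K_2 = 45.9096 − 3.338×(0.6799 + 15.51) = −8.1322862.
Balance: K_1 = K_2 − x×(3.338 − 2.85), so x = (K_2 − K_1)/(3.338 − 2.85) = 6.62229/0.488 = 13.6 km.

13.6 km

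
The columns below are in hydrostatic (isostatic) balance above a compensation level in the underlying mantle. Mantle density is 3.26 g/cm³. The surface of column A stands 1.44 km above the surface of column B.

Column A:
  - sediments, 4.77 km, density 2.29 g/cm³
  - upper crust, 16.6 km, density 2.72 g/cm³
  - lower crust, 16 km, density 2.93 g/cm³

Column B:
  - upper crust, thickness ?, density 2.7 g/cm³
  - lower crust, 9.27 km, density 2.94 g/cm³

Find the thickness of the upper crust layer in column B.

20 km

Take the compensation level at the base of the deeper column (depth z_c below the surface of column A) and equate Σ ρ_i t_i down to z_c; mantle fills any gap and the z_c terms cancel.
Column A: 4.77×2.29 + 16.6×2.72 + 16×2.93 + (z_c − 37.37)×3.26
Column B: 1.44×0 + x×2.7 + 9.27×2.94 + (z_c − 1.44 − 9.27 − x)×3.26
The z_c×3.26 term appears on both sides and cancels. Collect the known terms of each column as K = Σ(ρt)_known − 3.26 × (depth of known layers): K_A = 102.9553 − 3.26×37.37 = −18.8709; K_B = 27.2538 − 3.26×(1.44 + 9.27) = −7.6608.
Balance: K_A = K_B − x×(3.26 − 2.7), so x = (K_B − K_A)/(3.26 − 2.7) = 11.2101/0.56 = 20 km.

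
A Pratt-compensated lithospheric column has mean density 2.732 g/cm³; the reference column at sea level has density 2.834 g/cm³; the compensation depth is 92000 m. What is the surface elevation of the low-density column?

3430 m

ρ_ref D = ρ (D + h) → h = D (ρ_ref − ρ)/ρ.
h = 92000 m × (2.834 − 2.732)/2.732 = 3430 m.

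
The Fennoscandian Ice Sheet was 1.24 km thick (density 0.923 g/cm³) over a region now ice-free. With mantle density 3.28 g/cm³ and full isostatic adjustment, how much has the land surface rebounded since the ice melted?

0.349 km

Removing the load lets mantle flow back in; uplift u satisfies ρ_ice t = ρ_m u.
u = t ρ_ice/ρ_m = 1.24 km × 0.923/3.28 = 0.349 km.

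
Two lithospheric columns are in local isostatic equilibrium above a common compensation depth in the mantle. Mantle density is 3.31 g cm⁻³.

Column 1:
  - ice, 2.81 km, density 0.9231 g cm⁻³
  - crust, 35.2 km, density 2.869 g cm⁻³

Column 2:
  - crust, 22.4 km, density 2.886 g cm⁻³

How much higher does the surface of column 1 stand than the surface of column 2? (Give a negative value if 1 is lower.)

For any compensation level in the mantle, the mantle terms cancel and isostasy reduces to e = (Σt_1 − Σt_2) − (Σ(ρt)_1 − Σ(ρt)_2) / ρ_m.
Σt_1 = 38.01 km; Σt_2 = 22.4 km; Σ(ρt)_1 = 103.582711; Σ(ρt)_2 = 64.6464 (in km·g cm⁻³).
e = (38.01 − 22.4) − (103.582711 − 64.6464) / 3.31 = 3.85 km.

3.85 km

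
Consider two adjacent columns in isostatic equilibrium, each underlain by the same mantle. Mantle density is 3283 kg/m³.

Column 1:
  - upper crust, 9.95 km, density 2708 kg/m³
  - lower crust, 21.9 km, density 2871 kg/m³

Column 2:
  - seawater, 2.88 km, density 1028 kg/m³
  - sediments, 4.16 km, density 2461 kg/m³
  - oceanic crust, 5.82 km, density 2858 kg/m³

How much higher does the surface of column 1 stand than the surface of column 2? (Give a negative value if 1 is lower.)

For any compensation level in the mantle, the mantle terms cancel and isostasy reduces to e = (Σt_1 − Σt_2) − (Σ(ρt)_1 − Σ(ρt)_2) / ρ_m.
Σt_1 = 31.85 km; Σt_2 = 12.86 km; Σ(ρt)_1 = 89819.5; Σ(ρt)_2 = 29831.96 (in km·kg/m³).
e = (31.85 − 12.86) − (89819.5 − 29831.96) / 3283 = 0.718 km.

0.718 km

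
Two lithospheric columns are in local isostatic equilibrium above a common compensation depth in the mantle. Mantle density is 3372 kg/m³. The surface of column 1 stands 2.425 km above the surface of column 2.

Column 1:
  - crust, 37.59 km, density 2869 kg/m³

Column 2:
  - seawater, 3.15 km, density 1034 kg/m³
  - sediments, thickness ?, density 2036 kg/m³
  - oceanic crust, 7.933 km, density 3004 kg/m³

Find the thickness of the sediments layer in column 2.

Take the compensation level at the base of the deeper column (depth z_c below the surface of column 1) and equate Σ ρ_i t_i down to z_c; mantle fills any gap and the z_c terms cancel.
Column 1: 37.59×2869 + (z_c − 37.59)×3372
Column 2: 2.425×0 + 3.15×1034 + x×2036 + 7.933×3004 + (z_c − 2.425 − 11.083 − x)×3372
The z_c×3372 term appears on both sides and cancels. Collect the known terms of each column as K = Σ(ρt)_known − 3372 × (depth of known layers): K_1 = 107845.71 − 3372×37.59 = −18907.77; K_2 = 27087.832 − 3372×(2.425 + 11.083) = −18461.144.
Balance: K_1 = K_2 − x×(3372 − 2036), so x = (K_2 − K_1)/(3372 − 2036) = 446.626/1336 = 0.334 km.

0.334 km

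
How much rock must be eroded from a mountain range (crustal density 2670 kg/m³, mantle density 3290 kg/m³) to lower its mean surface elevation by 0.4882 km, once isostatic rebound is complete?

Net drop Δ = e − u = e − e ρ_c/ρ_m = e (ρ_m − ρ_c)/ρ_m.
e = Δ ρ_m/(ρ_m − ρ_c) = 0.4882 km × 3290/620 = 2.59 km.

2.59 km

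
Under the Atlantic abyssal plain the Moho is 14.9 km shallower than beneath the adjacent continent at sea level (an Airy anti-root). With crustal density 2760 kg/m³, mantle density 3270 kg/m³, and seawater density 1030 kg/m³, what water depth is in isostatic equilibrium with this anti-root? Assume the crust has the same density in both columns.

4.39 km

Replacing a thickness d of crust by seawater at the top must be balanced by replacing crust with mantle at the base: d (ρ_c − ρ_w) = a (ρ_m − ρ_c).
d = a (ρ_m − ρ_c)/(ρ_c − ρ_w) = 14.9 km × 510/1730 = 4.39 km.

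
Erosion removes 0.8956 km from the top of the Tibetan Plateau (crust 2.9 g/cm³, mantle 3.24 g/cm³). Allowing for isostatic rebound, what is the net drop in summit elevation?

0.094 km

Rebound u = e ρ_c/ρ_m = 0.8956 km × 2.9/3.24 = 0.8016 km.
Net surface drop = e − u = 0.8956 km − 0.8016 km = e (ρ_m − ρ_c)/ρ_m = 0.094 km.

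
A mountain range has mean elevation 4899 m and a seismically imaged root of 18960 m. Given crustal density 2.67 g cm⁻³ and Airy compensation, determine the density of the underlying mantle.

3.36 g cm⁻³

Airy balance: ρ_c h = (ρ_m − ρ_c) r → ρ_m = ρ_c (1 + h/r).
ρ_m = 2.67 × (1 + 4899 m/18960 m) = 3.36 g cm⁻³.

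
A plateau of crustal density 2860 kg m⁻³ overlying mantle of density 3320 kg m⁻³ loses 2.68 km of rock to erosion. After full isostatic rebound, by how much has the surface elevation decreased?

Rebound u = e ρ_c/ρ_m = 2.68 km × 2860/3320 = 2.309 km.
Net surface drop = e − u = 2.68 km − 2.309 km = e (ρ_m − ρ_c)/ρ_m = 0.371 km.

0.371 km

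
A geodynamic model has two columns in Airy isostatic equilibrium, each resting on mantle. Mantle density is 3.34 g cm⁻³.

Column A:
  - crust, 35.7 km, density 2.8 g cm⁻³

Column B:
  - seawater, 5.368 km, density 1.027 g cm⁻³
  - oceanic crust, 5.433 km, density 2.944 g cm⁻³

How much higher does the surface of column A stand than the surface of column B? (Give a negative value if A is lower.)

For any compensation level in the mantle, the mantle terms cancel and isostasy reduces to e = (Σt_A − Σt_B) − (Σ(ρt)_A − Σ(ρt)_B) / ρ_m.
Σt_A = 35.7 km; Σt_B = 10.801 km; Σ(ρt)_A = 99.96; Σ(ρt)_B = 21.507688 (in km·g cm⁻³).
e = (35.7 − 10.801) − (99.96 − 21.507688) / 3.34 = 1.41 km.

1.41 km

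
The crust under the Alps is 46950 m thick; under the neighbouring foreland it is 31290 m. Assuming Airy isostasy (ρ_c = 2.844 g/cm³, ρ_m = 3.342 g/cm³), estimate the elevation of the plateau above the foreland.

2330 m

Excess crust Δ = 46950 m − 31290 m = 15660 m, split between elevation h and root r with h + r = Δ.
Airy balance ρ_c h = (ρ_m − ρ_c) r gives r = h ρ_c/(ρ_m − ρ_c), so h (1 + ρ_c/(ρ_m − ρ_c)) = Δ, i.e. h = Δ (ρ_m − ρ_c)/ρ_m.
h = 15660 m × 0.498/3.342 = 2330 m.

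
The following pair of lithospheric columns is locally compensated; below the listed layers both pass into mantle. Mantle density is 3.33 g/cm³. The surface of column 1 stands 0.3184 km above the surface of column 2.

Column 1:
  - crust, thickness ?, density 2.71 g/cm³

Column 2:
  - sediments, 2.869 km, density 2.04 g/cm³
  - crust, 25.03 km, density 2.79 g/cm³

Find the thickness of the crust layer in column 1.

29.5 km

Take the compensation level at the base of the deeper column (depth z_c below the surface of column 1) and equate Σ ρ_i t_i down to z_c; mantle fills any gap and the z_c terms cancel.
Column 1: x×2.71 + (z_c − 0 − x)×3.33
Column 2: 0.3184×0 + 2.869×2.04 + 25.03×2.79 + (z_c − 0.3184 − 27.899)×3.33
The z_c×3.33 term appears on both sides and cancels. Collect the known terms of each column as K = Σ(ρt)_known − 3.33 × (depth of known layers): K_1 = 0 − 3.33×0 = 0; K_2 = 75.68646 − 3.33×(0.3184 + 27.899) = −18.277482.
Balance: K_1 − x×(3.33 − 2.71) = K_2, so x = (K_1 − K_2)/(3.33 − 2.71) = 18.2775/0.62 = 29.5 km.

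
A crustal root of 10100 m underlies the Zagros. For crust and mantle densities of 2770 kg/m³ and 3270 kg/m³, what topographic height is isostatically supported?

Isostatic balance requires: ρ_c h = (ρ_m − ρ_c) r.
h = r (ρ_m − ρ_c) / ρ_c = 10100 m × (3270 − 2770) / 2770 = 1820 m.

1820 m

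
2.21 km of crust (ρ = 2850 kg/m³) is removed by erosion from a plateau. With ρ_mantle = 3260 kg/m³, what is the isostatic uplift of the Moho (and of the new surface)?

1.93 km

Unloading: uplift u = e ρ_c/ρ_m = 2.21 km × 2850/3260 = 1.93 km.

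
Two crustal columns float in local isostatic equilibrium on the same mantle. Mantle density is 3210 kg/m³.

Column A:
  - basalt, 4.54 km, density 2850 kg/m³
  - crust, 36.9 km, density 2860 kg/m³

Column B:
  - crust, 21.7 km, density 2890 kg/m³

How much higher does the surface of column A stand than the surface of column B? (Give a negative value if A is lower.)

2.37 km

For any compensation level in the mantle, the mantle terms cancel and isostasy reduces to e = (Σt_A − Σt_B) − (Σ(ρt)_A − Σ(ρt)_B) / ρ_m.
Σt_A = 41.44 km; Σt_B = 21.7 km; Σ(ρt)_A = 118473; Σ(ρt)_B = 62713 (in km·kg/m³).
e = (41.44 − 21.7) − (118473 − 62713) / 3210 = 2.37 km.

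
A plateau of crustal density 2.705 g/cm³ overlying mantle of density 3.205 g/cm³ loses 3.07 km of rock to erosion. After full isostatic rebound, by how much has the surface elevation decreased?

0.479 km

Rebound u = e ρ_c/ρ_m = 3.07 km × 2.705/3.205 = 2.591 km.
Net surface drop = e − u = 3.07 km − 2.591 km = e (ρ_m − ρ_c)/ρ_m = 0.479 km.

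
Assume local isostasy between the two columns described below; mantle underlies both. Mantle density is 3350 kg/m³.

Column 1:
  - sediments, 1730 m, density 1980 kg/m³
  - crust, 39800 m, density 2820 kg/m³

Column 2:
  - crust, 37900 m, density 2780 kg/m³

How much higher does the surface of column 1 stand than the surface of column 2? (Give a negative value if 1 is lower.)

For any compensation level in the mantle, the mantle terms cancel and isostasy reduces to e = (Σt_1 − Σt_2) − (Σ(ρt)_1 − Σ(ρt)_2) / ρ_m.
Σt_1 = 41530 m; Σt_2 = 37900 m; Σ(ρt)_1 = 115661400; Σ(ρt)_2 = 105362000 (in m·kg/m³).
e = (41530 − 37900) − (115661400 − 105362000) / 3350 = 556 m.

556 m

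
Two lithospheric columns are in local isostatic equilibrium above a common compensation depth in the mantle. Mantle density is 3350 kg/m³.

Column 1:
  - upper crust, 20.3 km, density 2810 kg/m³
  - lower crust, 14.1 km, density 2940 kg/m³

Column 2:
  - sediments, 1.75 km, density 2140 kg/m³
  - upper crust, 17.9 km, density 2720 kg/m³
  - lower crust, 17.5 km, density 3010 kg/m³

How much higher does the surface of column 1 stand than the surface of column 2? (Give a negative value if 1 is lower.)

−0.777 km

For any compensation level in the mantle, the mantle terms cancel and isostasy reduces to e = (Σt_1 − Σt_2) − (Σ(ρt)_1 − Σ(ρt)_2) / ρ_m.
Σt_1 = 34.4 km; Σt_2 = 37.15 km; Σ(ρt)_1 = 98497; Σ(ρt)_2 = 105108 (in km·kg/m³).
e = (34.4 − 37.15) − (98497 − 105108) / 3350 = −0.777 km.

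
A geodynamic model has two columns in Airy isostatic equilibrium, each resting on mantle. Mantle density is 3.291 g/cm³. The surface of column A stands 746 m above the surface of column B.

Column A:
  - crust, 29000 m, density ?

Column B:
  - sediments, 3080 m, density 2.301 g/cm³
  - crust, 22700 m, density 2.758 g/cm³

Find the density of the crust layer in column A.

2.68 g/cm³

Take the compensation level at the base of the deeper column (depth z_c below the surface of column A) and equate Σ ρ_i t_i down to z_c; mantle fills any gap and the z_c terms cancel.
Column A: 29000×ρ + (z_c − 29000)×3.291
Column B: 746×0 + 3080×2.301 + 22700×2.758 + (z_c − 746 − 25780)×3.291
The z_c×3.291 term appears on both sides and cancels. Collect the known terms of each column as K = Σ(ρt)_known − 3.291 × (depth of known layers): K_A = 0 − 3.291×29000 = −95439; K_B = 69693.68 − 3.291×(746 + 25780) = −17603.386.
Balance: K_A + 29000×ρ = K_B, so ρ = (K_B − K_A)/29000 = 77835.6/29000 = 2.68 g/cm³.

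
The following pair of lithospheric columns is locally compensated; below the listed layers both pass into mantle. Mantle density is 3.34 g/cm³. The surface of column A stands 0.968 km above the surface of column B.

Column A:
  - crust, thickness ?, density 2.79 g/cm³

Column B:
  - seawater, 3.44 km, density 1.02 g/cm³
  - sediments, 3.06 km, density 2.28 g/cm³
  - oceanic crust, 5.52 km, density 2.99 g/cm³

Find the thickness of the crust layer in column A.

29.8 km

Take the compensation level at the base of the deeper column (depth z_c below the surface of column A) and equate Σ ρ_i t_i down to z_c; mantle fills any gap and the z_c terms cancel.
Column A: x×2.79 + (z_c − 0 − x)×3.34
Column B: 0.968×0 + 3.44×1.02 + 3.06×2.28 + 5.52×2.99 + (z_c − 0.968 − 12.02)×3.34
The z_c×3.34 term appears on both sides and cancels. Collect the known terms of each column as K = Σ(ρt)_known − 3.34 × (depth of known layers): K_A = 0 − 3.34×0 = 0; K_B = 26.9904 − 3.34×(0.968 + 12.02) = −16.38952.
Balance: K_A − x×(3.34 − 2.79) = K_B, so x = (K_A − K_B)/(3.34 − 2.79) = 16.3895/0.55 = 29.8 km.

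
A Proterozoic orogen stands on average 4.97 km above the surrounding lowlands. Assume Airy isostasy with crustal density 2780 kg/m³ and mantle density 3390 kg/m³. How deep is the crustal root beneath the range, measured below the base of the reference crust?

In Airy isostatic equilibrium: the weight of the topography is balanced by the buoyancy of the root, ρ_c h = (ρ_m − ρ_c) r.
r = h · ρ_c / (ρ_m − ρ_c) = 4.97 km × 2780 / (3390 − 2780) = 22.7 km.

22.7 km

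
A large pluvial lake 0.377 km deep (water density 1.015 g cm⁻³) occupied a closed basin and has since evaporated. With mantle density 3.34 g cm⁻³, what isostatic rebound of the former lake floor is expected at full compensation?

0.115 km

u = d ρ_w/ρ_m = 0.377 km × 1.015/3.34 = 0.115 km.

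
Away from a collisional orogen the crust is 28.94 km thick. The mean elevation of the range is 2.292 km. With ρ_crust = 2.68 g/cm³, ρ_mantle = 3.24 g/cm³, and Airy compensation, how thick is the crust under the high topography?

Root depth r = h ρ_c / (ρ_m − ρ_c) = 2.292 km × 2.68 / 0.56 = 10.97 km.
Total thickness = T + h + r = 28.94 km + 2.292 km + 10.97 km = 42.2 km.

42.2 km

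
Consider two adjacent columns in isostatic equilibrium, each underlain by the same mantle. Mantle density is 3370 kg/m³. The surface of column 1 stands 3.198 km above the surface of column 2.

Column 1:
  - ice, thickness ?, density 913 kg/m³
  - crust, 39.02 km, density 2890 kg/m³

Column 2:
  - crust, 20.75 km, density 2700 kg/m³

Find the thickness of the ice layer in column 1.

2.42 km

Take the compensation level at the base of the deeper column (depth z_c below the surface of column 1) and equate Σ ρ_i t_i down to z_c; mantle fills any gap and the z_c terms cancel.
Column 1: x×913 + 39.02×2890 + (z_c − 39.02 − x)×3370
Column 2: 3.198×0 + 20.75×2700 + (z_c − 3.198 − 20.75)×3370
The z_c×3370 term appears on both sides and cancels. Collect the known terms of each column as K = Σ(ρt)_known − 3370 × (depth of known layers): K_1 = 112767.8 − 3370×39.02 = −18729.6; K_2 = 56025 − 3370×(3.198 + 20.75) = −24679.76.
Balance: K_1 − x×(3370 − 913) = K_2, so x = (K_1 − K_2)/(3370 − 913) = 5950.16/2457 = 2.42 km.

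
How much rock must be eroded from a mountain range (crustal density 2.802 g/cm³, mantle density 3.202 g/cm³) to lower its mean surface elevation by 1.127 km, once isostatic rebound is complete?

9.02 km

Net drop Δ = e − u = e − e ρ_c/ρ_m = e (ρ_m − ρ_c)/ρ_m.
e = Δ ρ_m/(ρ_m − ρ_c) = 1.127 km × 3.202/0.4 = 9.02 km.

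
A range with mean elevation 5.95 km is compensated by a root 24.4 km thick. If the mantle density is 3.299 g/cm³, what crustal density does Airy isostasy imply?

2.65 g/cm³

ρ_c h = (ρ_m − ρ_c) r → ρ_c (h + r) = ρ_m r → ρ_c = ρ_m r / (h + r).
ρ_c = 3.299 × 24.4 km / (5.95 km + 24.4 km) = 2.65 g/cm³.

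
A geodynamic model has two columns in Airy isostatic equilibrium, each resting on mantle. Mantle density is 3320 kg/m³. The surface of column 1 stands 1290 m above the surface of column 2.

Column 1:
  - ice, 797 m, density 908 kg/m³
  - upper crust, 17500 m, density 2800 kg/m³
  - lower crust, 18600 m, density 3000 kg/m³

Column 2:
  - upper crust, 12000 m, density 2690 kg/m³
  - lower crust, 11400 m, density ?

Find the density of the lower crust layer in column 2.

Take the compensation level at the base of the deeper column (depth z_c below the surface of column 1) and equate Σ ρ_i t_i down to z_c; mantle fills any gap and the z_c terms cancel.
Column 1: 797×908 + 17500×2800 + 18600×3000 + (z_c − 36897)×3320
Column 2: 1290×0 + 12000×2690 + 11400×ρ + (z_c − 1290 − 23400)×3320
The z_c×3320 term appears on both sides and cancels. Collect the known terms of each column as K = Σ(ρt)_known − 3320 × (depth of known layers): K_1 = 105523676 − 3320×36897 = −16974364; K_2 = 32280000 − 3320×(1290 + 23400) = −49690800.
Balance: K_1 = K_2 + 11400×ρ, so ρ = (K_1 − K_2)/11400 = 32716400/11400 = 2870 kg/m³.

2870 kg/m³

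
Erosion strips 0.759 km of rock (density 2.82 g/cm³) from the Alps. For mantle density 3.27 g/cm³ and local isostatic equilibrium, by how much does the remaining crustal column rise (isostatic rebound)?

0.655 km

Unloading: uplift u = e ρ_c/ρ_m = 0.759 km × 2.82/3.27 = 0.655 km.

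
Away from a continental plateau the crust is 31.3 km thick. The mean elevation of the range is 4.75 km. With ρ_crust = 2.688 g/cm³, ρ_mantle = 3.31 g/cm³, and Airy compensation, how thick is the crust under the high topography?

56.6 km

Root depth r = h ρ_c / (ρ_m − ρ_c) = 4.75 km × 2.688 / 0.622 = 20.53 km.
Total thickness = T + h + r = 31.3 km + 4.75 km + 20.53 km = 56.6 km.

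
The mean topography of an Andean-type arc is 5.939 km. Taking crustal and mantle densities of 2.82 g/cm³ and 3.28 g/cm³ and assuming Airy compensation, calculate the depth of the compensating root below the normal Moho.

36.4 km

Equating mass per unit area of the two columns: the weight of the topography is balanced by the buoyancy of the root, ρ_c h = (ρ_m − ρ_c) r.
r = h · ρ_c / (ρ_m − ρ_c) = 5.939 km × 2.82 / (3.28 − 2.82) = 36.4 km.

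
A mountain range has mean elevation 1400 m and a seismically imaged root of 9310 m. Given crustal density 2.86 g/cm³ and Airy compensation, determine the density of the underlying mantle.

3.29 g/cm³

Airy balance: ρ_c h = (ρ_m − ρ_c) r → ρ_m = ρ_c (1 + h/r).
ρ_m = 2.86 × (1 + 1400 m/9310 m) = 3.29 g/cm³.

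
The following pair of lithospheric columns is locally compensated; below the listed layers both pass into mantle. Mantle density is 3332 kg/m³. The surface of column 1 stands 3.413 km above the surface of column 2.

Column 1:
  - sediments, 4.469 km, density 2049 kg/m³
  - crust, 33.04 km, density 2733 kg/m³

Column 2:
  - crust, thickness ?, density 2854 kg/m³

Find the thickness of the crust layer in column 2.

Take the compensation level at the base of the deeper column (depth z_c below the surface of column 1) and equate Σ ρ_i t_i down to z_c; mantle fills any gap and the z_c terms cancel.
Column 1: 4.469×2049 + 33.04×2733 + (z_c − 37.509)×3332
Column 2: 3.413×0 + x×2854 + (z_c − 3.413 − 0 − x)×3332
The z_c×3332 term appears on both sides and cancels. Collect the known terms of each column as K = Σ(ρt)_known − 3332 × (depth of known layers): K_1 = 99455.301 − 3332×37.509 = −25524.687; K_2 = 0 − 3332×(3.413 + 0) = −11372.116.
Balance: K_1 = K_2 − x×(3332 − 2854), so x = (K_2 − K_1)/(3332 − 2854) = 14152.6/478 = 29.6 km.

29.6 km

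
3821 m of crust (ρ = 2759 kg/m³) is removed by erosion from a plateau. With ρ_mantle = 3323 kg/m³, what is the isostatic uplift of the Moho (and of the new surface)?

3170 m

Unloading: uplift u = e ρ_c/ρ_m = 3821 m × 2759/3323 = 3170 m.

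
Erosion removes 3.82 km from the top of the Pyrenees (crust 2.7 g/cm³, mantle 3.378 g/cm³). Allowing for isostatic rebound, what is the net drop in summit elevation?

Rebound u = e ρ_c/ρ_m = 3.82 km × 2.7/3.378 = 3.053 km.
Net surface drop = e − u = 3.82 km − 3.053 km = e (ρ_m − ρ_c)/ρ_m = 0.767 km.

0.767 km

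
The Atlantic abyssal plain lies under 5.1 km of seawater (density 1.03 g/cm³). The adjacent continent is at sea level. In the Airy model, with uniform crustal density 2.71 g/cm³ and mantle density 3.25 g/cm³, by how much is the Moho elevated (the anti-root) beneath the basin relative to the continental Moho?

15.9 km

In Airy isostatic equilibrium: replacing crust with seawater at the top is compensated by replacing crust with mantle at the base: d (ρ_c − ρ_w) = a (ρ_m − ρ_c).
a = d (ρ_c − ρ_w)/(ρ_m − ρ_c) = 5.1 km × 1.68/0.54 = 15.9 km.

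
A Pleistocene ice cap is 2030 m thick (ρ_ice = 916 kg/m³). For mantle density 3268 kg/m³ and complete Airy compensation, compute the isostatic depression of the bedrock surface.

569 m

By Archimedes' principle applied to the lithosphere: the ice load ρ_ice t is balanced by mantle displaced below, ρ_m s.
s = t ρ_ice / ρ_m = 2030 m × 916/3268 = 569 m.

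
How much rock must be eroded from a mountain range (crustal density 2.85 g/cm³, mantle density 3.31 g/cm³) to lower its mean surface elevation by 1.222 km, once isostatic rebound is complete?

Net drop Δ = e − u = e − e ρ_c/ρ_m = e (ρ_m − ρ_c)/ρ_m.
e = Δ ρ_m/(ρ_m − ρ_c) = 1.222 km × 3.31/0.46 = 8.79 km.

8.79 km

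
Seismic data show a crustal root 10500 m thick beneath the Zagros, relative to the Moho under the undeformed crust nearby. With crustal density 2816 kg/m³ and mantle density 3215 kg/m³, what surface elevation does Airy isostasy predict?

1490 m

For local isostatic compensation: ρ_c h = (ρ_m − ρ_c) r.
h = r (ρ_m − ρ_c) / ρ_c = 10500 m × (3215 − 2816) / 2816 = 1490 m.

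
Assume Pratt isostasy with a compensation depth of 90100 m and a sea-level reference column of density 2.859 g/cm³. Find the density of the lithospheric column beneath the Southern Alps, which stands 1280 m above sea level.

Pratt balance: ρ_ref D = ρ (D + h).
ρ = ρ_ref D/(D + h) = 2.859 × 90100 m/(90100 m + 1280 m) = 2.82 g/cm³.

2.82 g/cm³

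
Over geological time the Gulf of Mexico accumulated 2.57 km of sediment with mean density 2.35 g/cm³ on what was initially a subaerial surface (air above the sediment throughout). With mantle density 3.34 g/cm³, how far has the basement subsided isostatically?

1.81 km

Subaerial load: s = t ρ_sed / ρ_m = 2.57 km × 2.35/3.34 = 1.81 km.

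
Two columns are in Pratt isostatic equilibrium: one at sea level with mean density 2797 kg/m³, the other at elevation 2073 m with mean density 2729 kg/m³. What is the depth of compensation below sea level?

ρ_ref D = ρ (D + h) → D (ρ_ref − ρ) = ρ h.
D = ρ h/(ρ_ref − ρ) = 2729 × 2073 m/(2797 − 2729) = 83200 m.

83200 m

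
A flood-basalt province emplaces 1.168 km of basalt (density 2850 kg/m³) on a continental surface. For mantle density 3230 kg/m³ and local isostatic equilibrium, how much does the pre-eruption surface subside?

Subaerial loading: s = t ρ_load / ρ_m.
s = 1.168 km × 2850/3230 = 1.03 km.

1.03 km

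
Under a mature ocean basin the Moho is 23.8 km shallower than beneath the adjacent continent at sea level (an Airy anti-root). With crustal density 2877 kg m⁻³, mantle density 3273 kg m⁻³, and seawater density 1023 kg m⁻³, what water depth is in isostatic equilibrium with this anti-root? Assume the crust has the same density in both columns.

5.08 km

Replacing a thickness d of crust by seawater at the top must be balanced by replacing crust with mantle at the base: d (ρ_c − ρ_w) = a (ρ_m − ρ_c).
d = a (ρ_m − ρ_c)/(ρ_c − ρ_w) = 23.8 km × 396/1854 = 5.08 km.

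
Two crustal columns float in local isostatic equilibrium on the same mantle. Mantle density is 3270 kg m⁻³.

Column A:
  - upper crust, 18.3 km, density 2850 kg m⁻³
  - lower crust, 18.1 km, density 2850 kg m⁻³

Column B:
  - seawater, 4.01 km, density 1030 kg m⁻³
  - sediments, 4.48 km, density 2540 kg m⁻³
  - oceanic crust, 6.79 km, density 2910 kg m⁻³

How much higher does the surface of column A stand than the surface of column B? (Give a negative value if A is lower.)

For any compensation level in the mantle, the mantle terms cancel and isostasy reduces to e = (Σt_A − Σt_B) − (Σ(ρt)_A − Σ(ρt)_B) / ρ_m.
Σt_A = 36.4 km; Σt_B = 15.28 km; Σ(ρt)_A = 103740; Σ(ρt)_B = 35268.4 (in km·kg m⁻³).
e = (36.4 − 15.28) − (103740 − 35268.4) / 3270 = 0.181 km.

0.181 km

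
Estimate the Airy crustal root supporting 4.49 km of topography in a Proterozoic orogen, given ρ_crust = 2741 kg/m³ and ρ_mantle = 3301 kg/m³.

Balancing pressure at the compensation depth: the weight of the topography is balanced by the buoyancy of the root, ρ_c h = (ρ_m − ρ_c) r.
r = h · ρ_c / (ρ_m − ρ_c) = 4.49 km × 2741 / (3301 − 2741) = 22 km.

22 km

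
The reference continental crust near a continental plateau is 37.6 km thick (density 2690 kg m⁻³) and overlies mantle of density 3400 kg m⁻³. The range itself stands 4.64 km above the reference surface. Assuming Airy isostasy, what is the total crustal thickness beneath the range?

Root depth r = h ρ_c / (ρ_m − ρ_c) = 4.64 km × 2690 / 710 = 17.58 km.
Total thickness = T + h + r = 37.6 km + 4.64 km + 17.58 km = 59.8 km.

59.8 km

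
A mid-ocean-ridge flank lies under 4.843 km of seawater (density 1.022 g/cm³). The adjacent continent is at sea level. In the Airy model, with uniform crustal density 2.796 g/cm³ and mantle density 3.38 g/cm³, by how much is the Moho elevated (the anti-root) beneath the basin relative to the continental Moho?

14.7 km

Isostatic balance requires: replacing crust with seawater at the top is compensated by replacing crust with mantle at the base: d (ρ_c − ρ_w) = a (ρ_m − ρ_c).
a = d (ρ_c − ρ_w)/(ρ_m − ρ_c) = 4.843 km × 1.774/0.584 = 14.7 km.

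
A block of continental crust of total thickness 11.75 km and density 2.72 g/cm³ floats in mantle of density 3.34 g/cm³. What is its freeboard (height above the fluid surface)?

Floating equilibrium: submerged depth d = t ρ_obj/ρ_fluid = 11.75 km × 2.72/3.34 = 9.569 km.
Freeboard = t − d = 11.75 km − 9.569 km = 2.18 km.

2.18 km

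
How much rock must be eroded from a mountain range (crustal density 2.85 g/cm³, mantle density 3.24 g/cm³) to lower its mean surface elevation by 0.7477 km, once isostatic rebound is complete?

Net drop Δ = e − u = e − e ρ_c/ρ_m = e (ρ_m − ρ_c)/ρ_m.
e = Δ ρ_m/(ρ_m − ρ_c) = 0.7477 km × 3.24/0.39 = 6.21 km.

6.21 km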